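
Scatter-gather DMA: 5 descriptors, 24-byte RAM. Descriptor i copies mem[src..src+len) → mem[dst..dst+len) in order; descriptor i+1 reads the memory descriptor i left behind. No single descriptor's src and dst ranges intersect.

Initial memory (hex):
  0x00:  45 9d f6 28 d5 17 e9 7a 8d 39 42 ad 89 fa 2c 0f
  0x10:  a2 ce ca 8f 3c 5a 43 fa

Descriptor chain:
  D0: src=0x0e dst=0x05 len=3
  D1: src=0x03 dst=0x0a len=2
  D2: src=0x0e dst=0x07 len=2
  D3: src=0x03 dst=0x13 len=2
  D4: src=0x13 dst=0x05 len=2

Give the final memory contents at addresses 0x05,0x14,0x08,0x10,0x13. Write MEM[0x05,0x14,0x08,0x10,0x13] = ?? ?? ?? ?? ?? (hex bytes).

#0 dst[0x05+3] := {0x2c,0x0f,0xa2}
#1 dst[0x0a+2] := {0x28,0xd5}
#2 dst[0x07+2] := {0x2c,0x0f}
#3 dst[0x13+2] := {0x28,0xd5}
#4 dst[0x05+2] := {0x28,0xd5}
query mem[0x05]=0x28, mem[0x14]=0xd5, mem[0x08]=0x0f, mem[0x10]=0xa2, mem[0x13]=0x28

MEM[0x05,0x14,0x08,0x10,0x13] = 28 d5 0f a2 28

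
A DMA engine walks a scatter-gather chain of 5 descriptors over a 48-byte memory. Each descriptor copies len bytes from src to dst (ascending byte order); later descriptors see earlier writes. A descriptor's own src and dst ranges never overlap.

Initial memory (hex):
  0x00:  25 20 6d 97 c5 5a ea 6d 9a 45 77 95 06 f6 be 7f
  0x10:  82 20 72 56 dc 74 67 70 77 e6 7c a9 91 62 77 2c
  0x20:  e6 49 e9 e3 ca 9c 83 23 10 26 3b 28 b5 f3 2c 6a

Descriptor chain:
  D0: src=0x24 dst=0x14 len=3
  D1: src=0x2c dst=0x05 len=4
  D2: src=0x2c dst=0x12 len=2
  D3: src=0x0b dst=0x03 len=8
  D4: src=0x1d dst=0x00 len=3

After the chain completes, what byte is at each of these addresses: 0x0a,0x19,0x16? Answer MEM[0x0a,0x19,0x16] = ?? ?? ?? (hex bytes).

D0: mem[0x14..0x16] <- [ca 9c 83]
D1: mem[0x05..0x08] <- [b5 f3 2c 6a]
D2: mem[0x12..0x13] <- [b5 f3]
D3: mem[0x03..0x0a] <- [95 06 f6 be 7f 82 20 b5]
D4: mem[0x00..0x02] <- [62 77 2c]
query mem[0x0a]=0xb5, mem[0x19]=0xe6, mem[0x16]=0x83

MEM[0x0a,0x19,0x16] = b5 e6 83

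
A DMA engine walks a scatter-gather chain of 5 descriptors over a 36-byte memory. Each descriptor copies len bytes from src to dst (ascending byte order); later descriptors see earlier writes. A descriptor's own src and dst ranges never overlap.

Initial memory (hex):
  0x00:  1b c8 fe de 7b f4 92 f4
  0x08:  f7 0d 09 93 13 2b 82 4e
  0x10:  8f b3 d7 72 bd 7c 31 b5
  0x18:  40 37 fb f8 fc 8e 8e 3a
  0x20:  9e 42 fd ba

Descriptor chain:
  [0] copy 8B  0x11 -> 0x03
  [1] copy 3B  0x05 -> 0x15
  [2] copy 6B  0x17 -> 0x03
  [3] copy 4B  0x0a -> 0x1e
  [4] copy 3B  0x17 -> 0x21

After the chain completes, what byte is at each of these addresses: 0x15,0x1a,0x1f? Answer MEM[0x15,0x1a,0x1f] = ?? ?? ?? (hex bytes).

MEM[0x15,0x1a,0x1f] = 72 fb 93

D0: mem[0x03..0x0a] <- [b3 d7 72 bd 7c 31 b5 40]
D1: mem[0x15..0x17] <- [72 bd 7c]
D2: mem[0x03..0x08] <- [7c 40 37 fb f8 fc]
D3: mem[0x1e..0x21] <- [40 93 13 2b]
D4: mem[0x21..0x23] <- [7c 40 37]
query mem[0x15]=0x72, mem[0x1a]=0xfb, mem[0x1f]=0x93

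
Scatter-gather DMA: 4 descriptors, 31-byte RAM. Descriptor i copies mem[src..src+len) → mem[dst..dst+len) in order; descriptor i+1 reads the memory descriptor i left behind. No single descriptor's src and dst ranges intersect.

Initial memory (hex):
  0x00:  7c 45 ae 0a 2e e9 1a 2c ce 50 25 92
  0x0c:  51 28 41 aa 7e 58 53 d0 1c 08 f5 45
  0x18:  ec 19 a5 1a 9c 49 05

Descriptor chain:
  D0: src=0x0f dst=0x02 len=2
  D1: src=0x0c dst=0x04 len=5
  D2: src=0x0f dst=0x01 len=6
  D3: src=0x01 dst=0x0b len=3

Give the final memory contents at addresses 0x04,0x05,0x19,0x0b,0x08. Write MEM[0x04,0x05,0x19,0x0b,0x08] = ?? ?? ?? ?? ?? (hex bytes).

D0: mem[0x02..0x03] <- [aa 7e]
D1: mem[0x04..0x08] <- [51 28 41 aa 7e]
D2: mem[0x01..0x06] <- [aa 7e 58 53 d0 1c]
D3: mem[0x0b..0x0d] <- [aa 7e 58]
query mem[0x04]=0x53, mem[0x05]=0xd0, mem[0x19]=0x19, mem[0x0b]=0xaa, mem[0x08]=0x7e

MEM[0x04,0x05,0x19,0x0b,0x08] = 53 d0 19 aa 7e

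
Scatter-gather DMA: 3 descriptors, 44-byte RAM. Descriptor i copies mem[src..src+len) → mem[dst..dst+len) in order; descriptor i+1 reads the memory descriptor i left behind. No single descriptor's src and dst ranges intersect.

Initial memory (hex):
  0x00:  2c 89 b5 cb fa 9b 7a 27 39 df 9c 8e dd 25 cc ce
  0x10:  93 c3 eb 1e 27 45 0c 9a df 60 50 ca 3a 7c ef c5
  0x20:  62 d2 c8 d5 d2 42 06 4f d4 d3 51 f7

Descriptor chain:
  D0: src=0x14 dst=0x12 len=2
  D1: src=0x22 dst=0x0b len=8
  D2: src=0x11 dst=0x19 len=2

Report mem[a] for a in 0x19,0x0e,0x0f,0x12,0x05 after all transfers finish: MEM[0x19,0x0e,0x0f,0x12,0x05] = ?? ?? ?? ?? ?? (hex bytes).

[0] 0x14->0x12 len=2 : 27 45
[1] 0x22->0x0b len=8 : c8 d5 d2 42 06 4f d4 d3
[2] 0x11->0x19 len=2 : d4 d3
query mem[0x19]=0xd4, mem[0x0e]=0x42, mem[0x0f]=0x06, mem[0x12]=0xd3, mem[0x05]=0x9b

MEM[0x19,0x0e,0x0f,0x12,0x05] = d4 42 06 d3 9b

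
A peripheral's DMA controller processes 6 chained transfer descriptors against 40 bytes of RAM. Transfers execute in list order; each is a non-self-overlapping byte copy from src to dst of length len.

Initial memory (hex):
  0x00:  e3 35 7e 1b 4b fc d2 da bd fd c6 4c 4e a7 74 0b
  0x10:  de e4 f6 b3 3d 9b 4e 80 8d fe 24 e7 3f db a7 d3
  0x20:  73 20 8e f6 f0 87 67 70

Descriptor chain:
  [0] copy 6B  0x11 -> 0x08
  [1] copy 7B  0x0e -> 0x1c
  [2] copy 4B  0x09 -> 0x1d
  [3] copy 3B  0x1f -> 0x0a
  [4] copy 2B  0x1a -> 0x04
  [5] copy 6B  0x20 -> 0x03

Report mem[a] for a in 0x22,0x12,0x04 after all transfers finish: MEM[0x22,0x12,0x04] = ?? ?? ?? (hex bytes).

[0] 0x11->0x08 len=6 : e4 f6 b3 3d 9b 4e
[1] 0x0e->0x1c len=7 : 74 0b de e4 f6 b3 3d
[2] 0x09->0x1d len=4 : f6 b3 3d 9b
[3] 0x1f->0x0a len=3 : 3d 9b b3
[4] 0x1a->0x04 len=2 : 24 e7
[5] 0x20->0x03 len=6 : 9b b3 3d f6 f0 87
query mem[0x22]=0x3d, mem[0x12]=0xf6, mem[0x04]=0xb3

MEM[0x22,0x12,0x04] = 3d f6 b3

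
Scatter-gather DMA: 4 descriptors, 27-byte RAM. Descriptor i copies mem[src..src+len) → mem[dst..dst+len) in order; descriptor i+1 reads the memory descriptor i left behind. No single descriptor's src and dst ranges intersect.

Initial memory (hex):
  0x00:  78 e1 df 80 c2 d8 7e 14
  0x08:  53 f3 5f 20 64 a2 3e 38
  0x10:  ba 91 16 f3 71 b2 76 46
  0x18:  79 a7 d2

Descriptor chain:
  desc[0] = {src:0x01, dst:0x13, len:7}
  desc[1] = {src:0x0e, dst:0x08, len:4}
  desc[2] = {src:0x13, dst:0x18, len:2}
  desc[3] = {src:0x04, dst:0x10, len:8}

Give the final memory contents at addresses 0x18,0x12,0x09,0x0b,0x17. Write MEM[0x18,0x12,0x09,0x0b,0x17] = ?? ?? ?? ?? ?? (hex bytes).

[0] 0x01->0x13 len=7 : e1 df 80 c2 d8 7e 14
[1] 0x0e->0x08 len=4 : 3e 38 ba 91
[2] 0x13->0x18 len=2 : e1 df
[3] 0x04->0x10 len=8 : c2 d8 7e 14 3e 38 ba 91
query mem[0x18]=0xe1, mem[0x12]=0x7e, mem[0x09]=0x38, mem[0x0b]=0x91, mem[0x17]=0x91

MEM[0x18,0x12,0x09,0x0b,0x17] = e1 7e 38 91 91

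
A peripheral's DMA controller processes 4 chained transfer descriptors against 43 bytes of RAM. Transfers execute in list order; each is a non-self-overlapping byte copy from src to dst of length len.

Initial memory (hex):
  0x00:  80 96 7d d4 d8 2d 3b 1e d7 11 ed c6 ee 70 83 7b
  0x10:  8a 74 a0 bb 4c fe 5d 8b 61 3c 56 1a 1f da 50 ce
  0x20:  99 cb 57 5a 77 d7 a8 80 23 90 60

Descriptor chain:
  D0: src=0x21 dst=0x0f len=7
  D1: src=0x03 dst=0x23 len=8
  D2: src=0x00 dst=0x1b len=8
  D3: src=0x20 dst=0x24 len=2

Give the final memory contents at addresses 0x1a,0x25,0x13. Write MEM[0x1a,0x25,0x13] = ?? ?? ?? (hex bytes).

MEM[0x1a,0x25,0x13] = 56 3b d7

[0] 0x21->0x0f len=7 : cb 57 5a 77 d7 a8 80
[1] 0x03->0x23 len=8 : d4 d8 2d 3b 1e d7 11 ed
[2] 0x00->0x1b len=8 : 80 96 7d d4 d8 2d 3b 1e
[3] 0x20->0x24 len=2 : 2d 3b
query mem[0x1a]=0x56, mem[0x25]=0x3b, mem[0x13]=0xd7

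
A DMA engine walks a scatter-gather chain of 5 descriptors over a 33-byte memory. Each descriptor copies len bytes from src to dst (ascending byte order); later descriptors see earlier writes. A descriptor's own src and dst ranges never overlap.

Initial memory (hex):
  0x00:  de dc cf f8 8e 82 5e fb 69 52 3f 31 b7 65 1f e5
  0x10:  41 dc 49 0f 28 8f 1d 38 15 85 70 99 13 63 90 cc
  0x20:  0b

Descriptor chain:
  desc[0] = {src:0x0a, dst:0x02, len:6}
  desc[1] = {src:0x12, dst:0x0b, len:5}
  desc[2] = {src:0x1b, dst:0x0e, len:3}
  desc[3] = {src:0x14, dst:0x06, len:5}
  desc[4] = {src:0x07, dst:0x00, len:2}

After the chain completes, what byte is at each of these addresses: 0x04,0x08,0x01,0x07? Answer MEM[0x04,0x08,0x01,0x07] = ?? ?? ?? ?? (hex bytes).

MEM[0x04,0x08,0x01,0x07] = b7 1d 1d 8f

#0 dst[0x02+6] := {0x3f,0x31,0xb7,0x65,0x1f,0xe5}
#1 dst[0x0b+5] := {0x49,0x0f,0x28,0x8f,0x1d}
#2 dst[0x0e+3] := {0x99,0x13,0x63}
#3 dst[0x06+5] := {0x28,0x8f,0x1d,0x38,0x15}
#4 dst[0x00+2] := {0x8f,0x1d}
query mem[0x04]=0xb7, mem[0x08]=0x1d, mem[0x01]=0x1d, mem[0x07]=0x8f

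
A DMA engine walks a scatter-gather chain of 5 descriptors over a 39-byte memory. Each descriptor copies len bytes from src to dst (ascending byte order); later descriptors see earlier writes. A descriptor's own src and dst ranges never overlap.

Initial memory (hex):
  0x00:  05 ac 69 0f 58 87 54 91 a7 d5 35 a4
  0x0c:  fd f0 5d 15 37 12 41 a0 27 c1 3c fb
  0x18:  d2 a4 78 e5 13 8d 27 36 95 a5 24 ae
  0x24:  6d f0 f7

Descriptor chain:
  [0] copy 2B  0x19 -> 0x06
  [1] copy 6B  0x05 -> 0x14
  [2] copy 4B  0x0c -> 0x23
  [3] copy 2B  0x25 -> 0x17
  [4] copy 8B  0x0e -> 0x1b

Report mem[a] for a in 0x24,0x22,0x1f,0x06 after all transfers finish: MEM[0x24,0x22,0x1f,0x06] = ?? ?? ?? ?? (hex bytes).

MEM[0x24,0x22,0x1f,0x06] = f0 a4 41 a4

#0 dst[0x06+2] := {0xa4,0x78}
#1 dst[0x14+6] := {0x87,0xa4,0x78,0xa7,0xd5,0x35}
#2 dst[0x23+4] := {0xfd,0xf0,0x5d,0x15}
#3 dst[0x17+2] := {0x5d,0x15}
#4 dst[0x1b+8] := {0x5d,0x15,0x37,0x12,0x41,0xa0,0x87,0xa4}
query mem[0x24]=0xf0, mem[0x22]=0xa4, mem[0x1f]=0x41, mem[0x06]=0xa4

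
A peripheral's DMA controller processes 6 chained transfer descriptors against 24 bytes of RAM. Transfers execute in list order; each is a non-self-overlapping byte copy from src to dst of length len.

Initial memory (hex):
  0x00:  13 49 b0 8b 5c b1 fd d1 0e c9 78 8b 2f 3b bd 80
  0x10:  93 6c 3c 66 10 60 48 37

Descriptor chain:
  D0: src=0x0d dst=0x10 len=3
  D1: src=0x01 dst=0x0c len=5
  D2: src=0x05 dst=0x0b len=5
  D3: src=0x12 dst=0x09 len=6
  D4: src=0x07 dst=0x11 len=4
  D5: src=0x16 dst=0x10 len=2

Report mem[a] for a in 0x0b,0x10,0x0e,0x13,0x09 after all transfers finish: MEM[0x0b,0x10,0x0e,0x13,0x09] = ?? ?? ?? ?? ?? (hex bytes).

D0: mem[0x10..0x12] <- [3b bd 80]
D1: mem[0x0c..0x10] <- [49 b0 8b 5c b1]
D2: mem[0x0b..0x0f] <- [b1 fd d1 0e c9]
D3: mem[0x09..0x0e] <- [80 66 10 60 48 37]
D4: mem[0x11..0x14] <- [d1 0e 80 66]
D5: mem[0x10..0x11] <- [48 37]
query mem[0x0b]=0x10, mem[0x10]=0x48, mem[0x0e]=0x37, mem[0x13]=0x80, mem[0x09]=0x80

MEM[0x0b,0x10,0x0e,0x13,0x09] = 10 48 37 80 80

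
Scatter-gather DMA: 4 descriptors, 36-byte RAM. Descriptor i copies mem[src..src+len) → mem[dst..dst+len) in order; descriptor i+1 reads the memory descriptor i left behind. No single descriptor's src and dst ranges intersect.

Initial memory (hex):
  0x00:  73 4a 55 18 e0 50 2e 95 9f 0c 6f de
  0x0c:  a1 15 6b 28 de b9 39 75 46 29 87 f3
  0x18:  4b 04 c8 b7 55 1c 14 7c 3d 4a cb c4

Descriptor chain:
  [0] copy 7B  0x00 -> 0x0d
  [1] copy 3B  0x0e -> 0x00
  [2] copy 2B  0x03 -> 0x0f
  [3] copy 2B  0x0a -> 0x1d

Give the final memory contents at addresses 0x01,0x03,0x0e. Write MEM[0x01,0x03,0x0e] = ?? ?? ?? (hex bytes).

MEM[0x01,0x03,0x0e] = 55 18 4a

[0] 0x00->0x0d len=7 : 73 4a 55 18 e0 50 2e
[1] 0x0e->0x00 len=3 : 4a 55 18
[2] 0x03->0x0f len=2 : 18 e0
[3] 0x0a->0x1d len=2 : 6f de
query mem[0x01]=0x55, mem[0x03]=0x18, mem[0x0e]=0x4a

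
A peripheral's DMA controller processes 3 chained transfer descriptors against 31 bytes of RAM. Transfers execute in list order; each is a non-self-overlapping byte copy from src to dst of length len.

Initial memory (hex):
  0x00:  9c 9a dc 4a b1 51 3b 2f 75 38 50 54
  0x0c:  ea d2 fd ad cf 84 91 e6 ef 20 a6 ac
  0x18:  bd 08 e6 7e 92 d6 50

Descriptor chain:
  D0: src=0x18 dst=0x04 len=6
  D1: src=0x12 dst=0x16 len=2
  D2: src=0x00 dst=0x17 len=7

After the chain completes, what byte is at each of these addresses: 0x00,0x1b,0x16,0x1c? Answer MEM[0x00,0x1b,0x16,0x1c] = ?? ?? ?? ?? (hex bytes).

MEM[0x00,0x1b,0x16,0x1c] = 9c bd 91 08

  after D0: wrote 6B at 0x04 = bd08e67e92d6
  after D1: wrote 2B at 0x16 = 91e6
  after D2: wrote 7B at 0x17 = 9c9adc4abd08e6
query mem[0x00]=0x9c, mem[0x1b]=0xbd, mem[0x16]=0x91, mem[0x1c]=0x08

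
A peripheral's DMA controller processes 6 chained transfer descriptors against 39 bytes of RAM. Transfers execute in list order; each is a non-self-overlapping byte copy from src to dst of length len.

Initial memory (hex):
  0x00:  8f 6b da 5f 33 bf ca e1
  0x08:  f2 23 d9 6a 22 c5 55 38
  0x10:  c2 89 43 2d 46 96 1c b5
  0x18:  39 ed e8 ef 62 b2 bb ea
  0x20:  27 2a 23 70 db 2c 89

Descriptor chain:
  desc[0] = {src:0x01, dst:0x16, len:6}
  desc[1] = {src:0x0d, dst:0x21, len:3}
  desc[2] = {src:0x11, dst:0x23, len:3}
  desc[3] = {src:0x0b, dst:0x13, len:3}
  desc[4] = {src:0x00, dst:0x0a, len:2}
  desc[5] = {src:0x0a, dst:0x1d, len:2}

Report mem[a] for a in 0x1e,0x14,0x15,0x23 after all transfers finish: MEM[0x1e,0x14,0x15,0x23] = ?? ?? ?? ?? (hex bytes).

  after D0: wrote 6B at 0x16 = 6bda5f33bfca
  after D1: wrote 3B at 0x21 = c55538
  after D2: wrote 3B at 0x23 = 89432d
  after D3: wrote 3B at 0x13 = 6a22c5
  after D4: wrote 2B at 0x0a = 8f6b
  after D5: wrote 2B at 0x1d = 8f6b
query mem[0x1e]=0x6b, mem[0x14]=0x22, mem[0x15]=0xc5, mem[0x23]=0x89

MEM[0x1e,0x14,0x15,0x23] = 6b 22 c5 89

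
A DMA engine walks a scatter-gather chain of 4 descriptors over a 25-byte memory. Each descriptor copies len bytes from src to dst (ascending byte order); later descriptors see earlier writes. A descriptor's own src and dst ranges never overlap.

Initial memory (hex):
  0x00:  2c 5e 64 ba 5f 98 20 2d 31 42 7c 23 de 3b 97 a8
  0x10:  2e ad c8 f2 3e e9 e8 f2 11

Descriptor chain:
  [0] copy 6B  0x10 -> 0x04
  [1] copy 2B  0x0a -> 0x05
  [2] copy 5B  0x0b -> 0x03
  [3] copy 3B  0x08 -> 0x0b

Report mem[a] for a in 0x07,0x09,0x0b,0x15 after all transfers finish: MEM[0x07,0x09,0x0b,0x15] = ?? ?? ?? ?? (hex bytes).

[0] 0x10->0x04 len=6 : 2e ad c8 f2 3e e9
[1] 0x0a->0x05 len=2 : 7c 23
[2] 0x0b->0x03 len=5 : 23 de 3b 97 a8
[3] 0x08->0x0b len=3 : 3e e9 7c
query mem[0x07]=0xa8, mem[0x09]=0xe9, mem[0x0b]=0x3e, mem[0x15]=0xe9

MEM[0x07,0x09,0x0b,0x15] = a8 e9 3e e9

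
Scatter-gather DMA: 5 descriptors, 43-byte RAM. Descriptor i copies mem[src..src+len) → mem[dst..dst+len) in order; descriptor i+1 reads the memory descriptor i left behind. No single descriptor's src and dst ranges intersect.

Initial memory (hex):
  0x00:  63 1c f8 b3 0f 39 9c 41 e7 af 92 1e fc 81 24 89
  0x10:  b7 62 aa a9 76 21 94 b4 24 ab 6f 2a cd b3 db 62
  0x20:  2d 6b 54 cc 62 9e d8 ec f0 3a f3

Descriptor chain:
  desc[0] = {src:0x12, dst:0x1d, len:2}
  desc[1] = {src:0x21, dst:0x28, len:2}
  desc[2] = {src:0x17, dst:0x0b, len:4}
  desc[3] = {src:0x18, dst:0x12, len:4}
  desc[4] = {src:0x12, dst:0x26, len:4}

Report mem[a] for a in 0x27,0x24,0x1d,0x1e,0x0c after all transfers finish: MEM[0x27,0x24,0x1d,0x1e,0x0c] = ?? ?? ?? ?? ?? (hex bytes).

MEM[0x27,0x24,0x1d,0x1e,0x0c] = ab 62 aa a9 24

[0] 0x12->0x1d len=2 : aa a9
[1] 0x21->0x28 len=2 : 6b 54
[2] 0x17->0x0b len=4 : b4 24 ab 6f
[3] 0x18->0x12 len=4 : 24 ab 6f 2a
[4] 0x12->0x26 len=4 : 24 ab 6f 2a
query mem[0x27]=0xab, mem[0x24]=0x62, mem[0x1d]=0xaa, mem[0x1e]=0xa9, mem[0x0c]=0x24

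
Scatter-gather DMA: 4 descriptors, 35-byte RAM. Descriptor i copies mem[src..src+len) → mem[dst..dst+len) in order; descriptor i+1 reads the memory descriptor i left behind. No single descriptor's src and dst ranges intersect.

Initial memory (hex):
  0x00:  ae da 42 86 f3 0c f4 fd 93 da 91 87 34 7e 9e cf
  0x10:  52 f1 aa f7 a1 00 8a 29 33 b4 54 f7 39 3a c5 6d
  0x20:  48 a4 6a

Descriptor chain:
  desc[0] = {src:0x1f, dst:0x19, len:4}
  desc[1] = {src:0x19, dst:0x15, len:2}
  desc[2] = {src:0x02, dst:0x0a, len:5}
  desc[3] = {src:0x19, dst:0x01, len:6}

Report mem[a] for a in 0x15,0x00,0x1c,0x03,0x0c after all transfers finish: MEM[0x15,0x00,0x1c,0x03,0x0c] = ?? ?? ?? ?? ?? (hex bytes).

MEM[0x15,0x00,0x1c,0x03,0x0c] = 6d ae 6a a4 f3

#0 dst[0x19+4] := {0x6d,0x48,0xa4,0x6a}
#1 dst[0x15+2] := {0x6d,0x48}
#2 dst[0x0a+5] := {0x42,0x86,0xf3,0x0c,0xf4}
#3 dst[0x01+6] := {0x6d,0x48,0xa4,0x6a,0x3a,0xc5}
query mem[0x15]=0x6d, mem[0x00]=0xae, mem[0x1c]=0x6a, mem[0x03]=0xa4, mem[0x0c]=0xf3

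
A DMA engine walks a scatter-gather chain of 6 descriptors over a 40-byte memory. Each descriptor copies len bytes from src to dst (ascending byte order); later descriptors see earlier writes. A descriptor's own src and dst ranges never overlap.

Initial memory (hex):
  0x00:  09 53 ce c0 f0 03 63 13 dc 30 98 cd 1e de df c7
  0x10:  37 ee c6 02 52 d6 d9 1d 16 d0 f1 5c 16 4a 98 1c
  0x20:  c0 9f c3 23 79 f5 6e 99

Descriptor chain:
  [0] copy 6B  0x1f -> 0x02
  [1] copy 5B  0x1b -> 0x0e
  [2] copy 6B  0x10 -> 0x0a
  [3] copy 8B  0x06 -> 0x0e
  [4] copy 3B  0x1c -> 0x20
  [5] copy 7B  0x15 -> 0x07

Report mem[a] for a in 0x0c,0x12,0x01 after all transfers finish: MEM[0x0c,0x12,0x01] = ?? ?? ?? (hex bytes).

MEM[0x0c,0x12,0x01] = f1 4a 53

D0: mem[0x02..0x07] <- [1c c0 9f c3 23 79]
D1: mem[0x0e..0x12] <- [5c 16 4a 98 1c]
D2: mem[0x0a..0x0f] <- [4a 98 1c 02 52 d6]
D3: mem[0x0e..0x15] <- [23 79 dc 30 4a 98 1c 02]
D4: mem[0x20..0x22] <- [16 4a 98]
D5: mem[0x07..0x0d] <- [02 d9 1d 16 d0 f1 5c]
query mem[0x0c]=0xf1, mem[0x12]=0x4a, mem[0x01]=0x53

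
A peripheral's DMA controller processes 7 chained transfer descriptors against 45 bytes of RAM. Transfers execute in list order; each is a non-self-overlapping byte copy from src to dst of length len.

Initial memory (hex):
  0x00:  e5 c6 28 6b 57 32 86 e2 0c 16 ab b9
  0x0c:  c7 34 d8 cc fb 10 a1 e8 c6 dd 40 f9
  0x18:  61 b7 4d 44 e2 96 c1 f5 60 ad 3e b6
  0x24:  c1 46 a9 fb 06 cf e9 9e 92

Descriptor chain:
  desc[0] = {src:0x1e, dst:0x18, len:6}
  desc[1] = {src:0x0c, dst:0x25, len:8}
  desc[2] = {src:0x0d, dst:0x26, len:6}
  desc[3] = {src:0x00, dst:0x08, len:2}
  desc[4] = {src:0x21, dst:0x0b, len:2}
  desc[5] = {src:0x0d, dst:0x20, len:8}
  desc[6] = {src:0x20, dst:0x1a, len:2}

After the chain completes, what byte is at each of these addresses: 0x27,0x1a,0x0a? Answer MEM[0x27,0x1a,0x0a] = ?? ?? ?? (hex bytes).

MEM[0x27,0x1a,0x0a] = c6 34 ab

[0] 0x1e->0x18 len=6 : c1 f5 60 ad 3e b6
[1] 0x0c->0x25 len=8 : c7 34 d8 cc fb 10 a1 e8
[2] 0x0d->0x26 len=6 : 34 d8 cc fb 10 a1
[3] 0x00->0x08 len=2 : e5 c6
[4] 0x21->0x0b len=2 : ad 3e
[5] 0x0d->0x20 len=8 : 34 d8 cc fb 10 a1 e8 c6
[6] 0x20->0x1a len=2 : 34 d8
query mem[0x27]=0xc6, mem[0x1a]=0x34, mem[0x0a]=0xab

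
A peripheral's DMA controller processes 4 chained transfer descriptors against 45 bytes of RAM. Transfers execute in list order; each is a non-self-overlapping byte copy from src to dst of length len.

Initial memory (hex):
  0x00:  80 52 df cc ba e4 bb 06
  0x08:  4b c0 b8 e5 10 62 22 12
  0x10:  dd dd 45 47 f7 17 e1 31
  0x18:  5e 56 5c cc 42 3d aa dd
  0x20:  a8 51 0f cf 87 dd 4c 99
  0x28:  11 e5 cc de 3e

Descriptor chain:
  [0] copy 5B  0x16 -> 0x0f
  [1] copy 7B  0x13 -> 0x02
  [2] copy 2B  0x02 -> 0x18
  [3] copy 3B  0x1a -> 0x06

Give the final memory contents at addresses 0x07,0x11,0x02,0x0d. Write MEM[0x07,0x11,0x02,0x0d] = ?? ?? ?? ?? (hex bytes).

MEM[0x07,0x11,0x02,0x0d] = cc 5e 5c 62

D0: mem[0x0f..0x13] <- [e1 31 5e 56 5c]
D1: mem[0x02..0x08] <- [5c f7 17 e1 31 5e 56]
D2: mem[0x18..0x19] <- [5c f7]
D3: mem[0x06..0x08] <- [5c cc 42]
query mem[0x07]=0xcc, mem[0x11]=0x5e, mem[0x02]=0x5c, mem[0x0d]=0x62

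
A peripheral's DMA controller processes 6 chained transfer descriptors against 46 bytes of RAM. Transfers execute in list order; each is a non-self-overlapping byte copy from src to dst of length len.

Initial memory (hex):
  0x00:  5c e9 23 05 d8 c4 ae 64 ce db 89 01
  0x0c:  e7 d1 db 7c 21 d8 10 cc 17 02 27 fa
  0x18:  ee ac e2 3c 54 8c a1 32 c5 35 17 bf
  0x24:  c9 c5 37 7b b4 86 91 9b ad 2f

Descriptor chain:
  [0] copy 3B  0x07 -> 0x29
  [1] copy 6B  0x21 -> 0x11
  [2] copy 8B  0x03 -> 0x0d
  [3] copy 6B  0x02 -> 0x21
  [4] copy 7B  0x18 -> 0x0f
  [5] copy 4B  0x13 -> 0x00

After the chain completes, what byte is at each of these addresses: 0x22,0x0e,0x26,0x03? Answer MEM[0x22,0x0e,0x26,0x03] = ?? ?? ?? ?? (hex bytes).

D0: mem[0x29..0x2b] <- [64 ce db]
D1: mem[0x11..0x16] <- [35 17 bf c9 c5 37]
D2: mem[0x0d..0x14] <- [05 d8 c4 ae 64 ce db 89]
D3: mem[0x21..0x26] <- [23 05 d8 c4 ae 64]
D4: mem[0x0f..0x15] <- [ee ac e2 3c 54 8c a1]
D5: mem[0x00..0x03] <- [54 8c a1 37]
query mem[0x22]=0x05, mem[0x0e]=0xd8, mem[0x26]=0x64, mem[0x03]=0x37

MEM[0x22,0x0e,0x26,0x03] = 05 d8 64 37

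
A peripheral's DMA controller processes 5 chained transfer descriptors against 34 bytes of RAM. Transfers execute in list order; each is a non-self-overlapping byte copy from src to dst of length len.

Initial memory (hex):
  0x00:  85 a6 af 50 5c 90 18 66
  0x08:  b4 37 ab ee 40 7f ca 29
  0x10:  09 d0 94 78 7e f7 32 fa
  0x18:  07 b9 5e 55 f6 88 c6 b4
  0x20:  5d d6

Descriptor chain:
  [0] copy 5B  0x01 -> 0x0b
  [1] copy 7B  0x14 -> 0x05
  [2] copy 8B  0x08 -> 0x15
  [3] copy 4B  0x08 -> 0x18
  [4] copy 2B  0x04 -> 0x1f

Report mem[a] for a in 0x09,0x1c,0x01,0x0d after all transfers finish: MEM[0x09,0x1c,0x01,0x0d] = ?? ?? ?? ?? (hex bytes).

MEM[0x09,0x1c,0x01,0x0d] = 07 90 a6 50

#0 dst[0x0b+5] := {0xa6,0xaf,0x50,0x5c,0x90}
#1 dst[0x05+7] := {0x7e,0xf7,0x32,0xfa,0x07,0xb9,0x5e}
#2 dst[0x15+8] := {0xfa,0x07,0xb9,0x5e,0xaf,0x50,0x5c,0x90}
#3 dst[0x18+4] := {0xfa,0x07,0xb9,0x5e}
#4 dst[0x1f+2] := {0x5c,0x7e}
query mem[0x09]=0x07, mem[0x1c]=0x90, mem[0x01]=0xa6, mem[0x0d]=0x50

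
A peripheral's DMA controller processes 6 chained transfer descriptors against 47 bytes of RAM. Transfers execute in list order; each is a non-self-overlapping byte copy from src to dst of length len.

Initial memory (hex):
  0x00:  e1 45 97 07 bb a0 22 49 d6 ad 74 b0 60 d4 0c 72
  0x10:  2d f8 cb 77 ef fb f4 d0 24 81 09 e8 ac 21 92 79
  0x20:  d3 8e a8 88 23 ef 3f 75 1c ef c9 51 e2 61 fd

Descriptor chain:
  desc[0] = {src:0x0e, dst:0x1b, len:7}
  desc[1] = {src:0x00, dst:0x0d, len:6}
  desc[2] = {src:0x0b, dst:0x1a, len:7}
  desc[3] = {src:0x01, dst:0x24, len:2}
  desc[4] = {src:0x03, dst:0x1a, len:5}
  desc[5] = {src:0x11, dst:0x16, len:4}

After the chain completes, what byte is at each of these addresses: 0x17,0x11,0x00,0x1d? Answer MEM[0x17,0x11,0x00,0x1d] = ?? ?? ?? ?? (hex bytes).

[0] 0x0e->0x1b len=7 : 0c 72 2d f8 cb 77 ef
[1] 0x00->0x0d len=6 : e1 45 97 07 bb a0
[2] 0x0b->0x1a len=7 : b0 60 e1 45 97 07 bb
[3] 0x01->0x24 len=2 : 45 97
[4] 0x03->0x1a len=5 : 07 bb a0 22 49
[5] 0x11->0x16 len=4 : bb a0 77 ef
query mem[0x17]=0xa0, mem[0x11]=0xbb, mem[0x00]=0xe1, mem[0x1d]=0x22

MEM[0x17,0x11,0x00,0x1d] = a0 bb e1 22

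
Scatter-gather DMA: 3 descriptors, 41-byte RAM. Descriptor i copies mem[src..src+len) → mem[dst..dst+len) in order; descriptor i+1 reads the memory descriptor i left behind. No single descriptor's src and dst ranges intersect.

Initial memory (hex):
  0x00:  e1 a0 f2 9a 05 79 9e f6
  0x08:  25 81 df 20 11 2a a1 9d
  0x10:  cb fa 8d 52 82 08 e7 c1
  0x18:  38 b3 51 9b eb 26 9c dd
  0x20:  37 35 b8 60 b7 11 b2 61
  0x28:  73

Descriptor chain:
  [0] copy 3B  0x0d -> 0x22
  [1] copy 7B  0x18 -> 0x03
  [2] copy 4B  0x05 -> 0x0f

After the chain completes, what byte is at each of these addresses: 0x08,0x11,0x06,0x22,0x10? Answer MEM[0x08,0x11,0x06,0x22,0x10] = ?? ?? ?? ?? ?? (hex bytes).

MEM[0x08,0x11,0x06,0x22,0x10] = 26 eb 9b 2a 9b

D0: mem[0x22..0x24] <- [2a a1 9d]
D1: mem[0x03..0x09] <- [38 b3 51 9b eb 26 9c]
D2: mem[0x0f..0x12] <- [51 9b eb 26]
query mem[0x08]=0x26, mem[0x11]=0xeb, mem[0x06]=0x9b, mem[0x22]=0x2a, mem[0x10]=0x9b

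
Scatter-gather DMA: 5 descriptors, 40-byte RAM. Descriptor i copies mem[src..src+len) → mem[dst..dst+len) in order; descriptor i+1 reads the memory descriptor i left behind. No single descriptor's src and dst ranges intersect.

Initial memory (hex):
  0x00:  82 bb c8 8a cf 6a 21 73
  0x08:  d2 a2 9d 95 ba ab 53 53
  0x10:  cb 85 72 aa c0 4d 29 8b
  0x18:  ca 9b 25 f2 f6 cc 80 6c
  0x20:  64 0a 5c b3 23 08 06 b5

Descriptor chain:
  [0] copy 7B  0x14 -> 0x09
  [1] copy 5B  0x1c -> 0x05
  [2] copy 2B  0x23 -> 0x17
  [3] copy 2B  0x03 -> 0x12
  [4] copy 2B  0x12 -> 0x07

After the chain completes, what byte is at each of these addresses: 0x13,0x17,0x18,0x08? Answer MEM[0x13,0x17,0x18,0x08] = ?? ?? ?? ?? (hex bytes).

MEM[0x13,0x17,0x18,0x08] = cf b3 23 cf

  after D0: wrote 7B at 0x09 = c04d298bca9b25
  after D1: wrote 5B at 0x05 = f6cc806c64
  after D2: wrote 2B at 0x17 = b323
  after D3: wrote 2B at 0x12 = 8acf
  after D4: wrote 2B at 0x07 = 8acf
query mem[0x13]=0xcf, mem[0x17]=0xb3, mem[0x18]=0x23, mem[0x08]=0xcf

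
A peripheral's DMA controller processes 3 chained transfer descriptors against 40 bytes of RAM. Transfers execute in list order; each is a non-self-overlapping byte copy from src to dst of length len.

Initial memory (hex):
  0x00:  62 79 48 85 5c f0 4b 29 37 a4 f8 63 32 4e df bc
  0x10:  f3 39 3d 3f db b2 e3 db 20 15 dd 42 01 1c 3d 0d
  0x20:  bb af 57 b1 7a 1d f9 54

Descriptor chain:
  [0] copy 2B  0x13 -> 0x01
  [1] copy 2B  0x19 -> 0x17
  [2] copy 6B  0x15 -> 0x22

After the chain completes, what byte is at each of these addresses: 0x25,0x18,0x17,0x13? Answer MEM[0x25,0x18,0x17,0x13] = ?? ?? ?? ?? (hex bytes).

MEM[0x25,0x18,0x17,0x13] = dd dd 15 3f

  after D0: wrote 2B at 0x01 = 3fdb
  after D1: wrote 2B at 0x17 = 15dd
  after D2: wrote 6B at 0x22 = b2e315dd15dd
query mem[0x25]=0xdd, mem[0x18]=0xdd, mem[0x17]=0x15, mem[0x13]=0x3f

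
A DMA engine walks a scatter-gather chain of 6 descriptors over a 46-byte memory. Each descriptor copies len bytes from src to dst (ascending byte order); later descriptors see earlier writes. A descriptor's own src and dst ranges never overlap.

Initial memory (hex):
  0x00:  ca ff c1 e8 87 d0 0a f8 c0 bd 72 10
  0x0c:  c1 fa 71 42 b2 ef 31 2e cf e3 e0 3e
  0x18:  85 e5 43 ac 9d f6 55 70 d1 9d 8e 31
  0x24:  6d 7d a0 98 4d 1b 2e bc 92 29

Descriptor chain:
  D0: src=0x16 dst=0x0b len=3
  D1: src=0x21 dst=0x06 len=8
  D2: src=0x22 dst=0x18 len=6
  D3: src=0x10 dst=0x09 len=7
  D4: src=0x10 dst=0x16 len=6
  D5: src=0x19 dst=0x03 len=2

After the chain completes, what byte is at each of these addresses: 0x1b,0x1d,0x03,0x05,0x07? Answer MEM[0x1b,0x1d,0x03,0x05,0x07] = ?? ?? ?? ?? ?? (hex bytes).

  after D0: wrote 3B at 0x0b = e03e85
  after D1: wrote 8B at 0x06 = 9d8e316d7da0984d
  after D2: wrote 6B at 0x18 = 8e316d7da098
  after D3: wrote 7B at 0x09 = b2ef312ecfe3e0
  after D4: wrote 6B at 0x16 = b2ef312ecfe3
  after D5: wrote 2B at 0x03 = 2ecf
query mem[0x1b]=0xe3, mem[0x1d]=0x98, mem[0x03]=0x2e, mem[0x05]=0xd0, mem[0x07]=0x8e

MEM[0x1b,0x1d,0x03,0x05,0x07] = e3 98 2e d0 8e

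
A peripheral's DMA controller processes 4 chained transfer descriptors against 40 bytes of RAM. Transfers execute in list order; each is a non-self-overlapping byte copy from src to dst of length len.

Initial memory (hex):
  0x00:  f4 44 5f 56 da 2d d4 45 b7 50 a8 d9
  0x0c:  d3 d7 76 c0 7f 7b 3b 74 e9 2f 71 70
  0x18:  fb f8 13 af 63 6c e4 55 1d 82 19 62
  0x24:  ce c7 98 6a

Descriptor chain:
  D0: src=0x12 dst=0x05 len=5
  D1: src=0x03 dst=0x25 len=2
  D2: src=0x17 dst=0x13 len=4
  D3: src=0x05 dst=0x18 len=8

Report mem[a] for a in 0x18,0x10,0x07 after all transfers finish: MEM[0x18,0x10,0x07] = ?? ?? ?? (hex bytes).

D0: mem[0x05..0x09] <- [3b 74 e9 2f 71]
D1: mem[0x25..0x26] <- [56 da]
D2: mem[0x13..0x16] <- [70 fb f8 13]
D3: mem[0x18..0x1f] <- [3b 74 e9 2f 71 a8 d9 d3]
query mem[0x18]=0x3b, mem[0x10]=0x7f, mem[0x07]=0xe9

MEM[0x18,0x10,0x07] = 3b 7f e9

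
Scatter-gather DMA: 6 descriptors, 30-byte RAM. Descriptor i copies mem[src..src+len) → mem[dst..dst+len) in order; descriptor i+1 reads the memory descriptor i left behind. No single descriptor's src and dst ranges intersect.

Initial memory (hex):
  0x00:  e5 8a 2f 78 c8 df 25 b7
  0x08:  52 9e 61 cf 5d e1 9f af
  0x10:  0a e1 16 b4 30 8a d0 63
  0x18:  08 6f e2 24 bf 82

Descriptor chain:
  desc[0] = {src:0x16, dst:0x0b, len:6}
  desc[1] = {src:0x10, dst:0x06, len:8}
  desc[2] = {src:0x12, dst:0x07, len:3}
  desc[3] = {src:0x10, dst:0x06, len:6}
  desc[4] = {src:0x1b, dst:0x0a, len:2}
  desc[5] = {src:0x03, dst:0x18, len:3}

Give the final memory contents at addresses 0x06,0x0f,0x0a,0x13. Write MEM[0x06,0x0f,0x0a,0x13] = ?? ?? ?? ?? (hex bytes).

D0: mem[0x0b..0x10] <- [d0 63 08 6f e2 24]
D1: mem[0x06..0x0d] <- [24 e1 16 b4 30 8a d0 63]
D2: mem[0x07..0x09] <- [16 b4 30]
D3: mem[0x06..0x0b] <- [24 e1 16 b4 30 8a]
D4: mem[0x0a..0x0b] <- [24 bf]
D5: mem[0x18..0x1a] <- [78 c8 df]
query mem[0x06]=0x24, mem[0x0f]=0xe2, mem[0x0a]=0x24, mem[0x13]=0xb4

MEM[0x06,0x0f,0x0a,0x13] = 24 e2 24 b4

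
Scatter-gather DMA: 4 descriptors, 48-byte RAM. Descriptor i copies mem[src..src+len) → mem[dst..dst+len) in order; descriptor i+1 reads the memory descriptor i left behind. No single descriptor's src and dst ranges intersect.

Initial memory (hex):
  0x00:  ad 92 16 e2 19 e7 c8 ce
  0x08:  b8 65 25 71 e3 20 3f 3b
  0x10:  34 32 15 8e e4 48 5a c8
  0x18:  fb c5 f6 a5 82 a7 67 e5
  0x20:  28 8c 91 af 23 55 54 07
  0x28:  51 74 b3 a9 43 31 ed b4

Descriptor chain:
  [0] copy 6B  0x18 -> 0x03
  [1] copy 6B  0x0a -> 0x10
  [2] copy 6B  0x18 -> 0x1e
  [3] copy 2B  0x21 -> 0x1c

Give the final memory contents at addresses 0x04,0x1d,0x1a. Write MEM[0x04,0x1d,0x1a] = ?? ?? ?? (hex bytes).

#0 dst[0x03+6] := {0xfb,0xc5,0xf6,0xa5,0x82,0xa7}
#1 dst[0x10+6] := {0x25,0x71,0xe3,0x20,0x3f,0x3b}
#2 dst[0x1e+6] := {0xfb,0xc5,0xf6,0xa5,0x82,0xa7}
#3 dst[0x1c+2] := {0xa5,0x82}
query mem[0x04]=0xc5, mem[0x1d]=0x82, mem[0x1a]=0xf6

MEM[0x04,0x1d,0x1a] = c5 82 f6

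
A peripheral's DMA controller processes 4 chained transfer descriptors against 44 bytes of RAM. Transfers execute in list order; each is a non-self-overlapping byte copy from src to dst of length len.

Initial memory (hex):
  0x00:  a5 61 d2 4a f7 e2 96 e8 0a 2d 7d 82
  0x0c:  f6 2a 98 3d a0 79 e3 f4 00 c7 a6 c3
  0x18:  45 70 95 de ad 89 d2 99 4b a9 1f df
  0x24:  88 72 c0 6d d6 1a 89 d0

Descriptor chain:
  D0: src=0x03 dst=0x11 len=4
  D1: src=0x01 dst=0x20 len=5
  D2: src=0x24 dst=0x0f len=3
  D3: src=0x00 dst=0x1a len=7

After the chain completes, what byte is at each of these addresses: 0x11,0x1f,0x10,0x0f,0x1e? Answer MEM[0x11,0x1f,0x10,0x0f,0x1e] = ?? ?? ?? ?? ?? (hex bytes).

D0: mem[0x11..0x14] <- [4a f7 e2 96]
D1: mem[0x20..0x24] <- [61 d2 4a f7 e2]
D2: mem[0x0f..0x11] <- [e2 72 c0]
D3: mem[0x1a..0x20] <- [a5 61 d2 4a f7 e2 96]
query mem[0x11]=0xc0, mem[0x1f]=0xe2, mem[0x10]=0x72, mem[0x0f]=0xe2, mem[0x1e]=0xf7

MEM[0x11,0x1f,0x10,0x0f,0x1e] = c0 e2 72 e2 f7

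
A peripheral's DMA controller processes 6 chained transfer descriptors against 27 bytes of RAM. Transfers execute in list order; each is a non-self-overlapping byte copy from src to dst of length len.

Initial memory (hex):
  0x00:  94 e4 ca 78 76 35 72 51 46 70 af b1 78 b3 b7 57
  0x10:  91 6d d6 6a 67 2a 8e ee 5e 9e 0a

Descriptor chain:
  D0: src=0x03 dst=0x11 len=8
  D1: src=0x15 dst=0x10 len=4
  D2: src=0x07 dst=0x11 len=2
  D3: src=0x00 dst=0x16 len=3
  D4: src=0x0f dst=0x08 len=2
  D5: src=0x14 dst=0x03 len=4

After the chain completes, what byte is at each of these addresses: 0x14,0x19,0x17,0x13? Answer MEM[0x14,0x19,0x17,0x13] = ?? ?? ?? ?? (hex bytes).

[0] 0x03->0x11 len=8 : 78 76 35 72 51 46 70 af
[1] 0x15->0x10 len=4 : 51 46 70 af
[2] 0x07->0x11 len=2 : 51 46
[3] 0x00->0x16 len=3 : 94 e4 ca
[4] 0x0f->0x08 len=2 : 57 51
[5] 0x14->0x03 len=4 : 72 51 94 e4
query mem[0x14]=0x72, mem[0x19]=0x9e, mem[0x17]=0xe4, mem[0x13]=0xaf

MEM[0x14,0x19,0x17,0x13] = 72 9e e4 af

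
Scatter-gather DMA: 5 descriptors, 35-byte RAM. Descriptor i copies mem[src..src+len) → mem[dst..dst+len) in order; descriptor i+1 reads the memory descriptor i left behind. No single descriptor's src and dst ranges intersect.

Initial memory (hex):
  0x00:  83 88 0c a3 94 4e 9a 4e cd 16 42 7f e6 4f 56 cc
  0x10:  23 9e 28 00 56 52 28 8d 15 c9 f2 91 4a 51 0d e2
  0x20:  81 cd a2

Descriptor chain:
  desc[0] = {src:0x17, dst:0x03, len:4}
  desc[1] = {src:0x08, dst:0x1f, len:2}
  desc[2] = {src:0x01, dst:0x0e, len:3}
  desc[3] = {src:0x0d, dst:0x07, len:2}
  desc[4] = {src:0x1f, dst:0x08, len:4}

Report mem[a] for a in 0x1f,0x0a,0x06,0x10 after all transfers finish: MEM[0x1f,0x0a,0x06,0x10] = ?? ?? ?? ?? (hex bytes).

MEM[0x1f,0x0a,0x06,0x10] = cd cd f2 8d

D0: mem[0x03..0x06] <- [8d 15 c9 f2]
D1: mem[0x1f..0x20] <- [cd 16]
D2: mem[0x0e..0x10] <- [88 0c 8d]
D3: mem[0x07..0x08] <- [4f 88]
D4: mem[0x08..0x0b] <- [cd 16 cd a2]
query mem[0x1f]=0xcd, mem[0x0a]=0xcd, mem[0x06]=0xf2, mem[0x10]=0x8d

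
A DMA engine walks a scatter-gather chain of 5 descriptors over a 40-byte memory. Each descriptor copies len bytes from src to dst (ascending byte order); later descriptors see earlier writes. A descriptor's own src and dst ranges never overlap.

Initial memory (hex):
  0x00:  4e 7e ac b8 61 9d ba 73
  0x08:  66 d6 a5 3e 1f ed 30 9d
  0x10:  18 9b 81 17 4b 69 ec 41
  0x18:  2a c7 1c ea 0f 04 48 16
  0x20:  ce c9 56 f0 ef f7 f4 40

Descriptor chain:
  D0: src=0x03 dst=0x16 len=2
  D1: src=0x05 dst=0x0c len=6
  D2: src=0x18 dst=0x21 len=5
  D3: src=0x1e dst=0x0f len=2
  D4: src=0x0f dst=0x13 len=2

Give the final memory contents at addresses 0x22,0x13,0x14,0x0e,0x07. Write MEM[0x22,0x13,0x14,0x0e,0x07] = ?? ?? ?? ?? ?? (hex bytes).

MEM[0x22,0x13,0x14,0x0e,0x07] = c7 48 16 73 73

D0: mem[0x16..0x17] <- [b8 61]
D1: mem[0x0c..0x11] <- [9d ba 73 66 d6 a5]
D2: mem[0x21..0x25] <- [2a c7 1c ea 0f]
D3: mem[0x0f..0x10] <- [48 16]
D4: mem[0x13..0x14] <- [48 16]
query mem[0x22]=0xc7, mem[0x13]=0x48, mem[0x14]=0x16, mem[0x0e]=0x73, mem[0x07]=0x73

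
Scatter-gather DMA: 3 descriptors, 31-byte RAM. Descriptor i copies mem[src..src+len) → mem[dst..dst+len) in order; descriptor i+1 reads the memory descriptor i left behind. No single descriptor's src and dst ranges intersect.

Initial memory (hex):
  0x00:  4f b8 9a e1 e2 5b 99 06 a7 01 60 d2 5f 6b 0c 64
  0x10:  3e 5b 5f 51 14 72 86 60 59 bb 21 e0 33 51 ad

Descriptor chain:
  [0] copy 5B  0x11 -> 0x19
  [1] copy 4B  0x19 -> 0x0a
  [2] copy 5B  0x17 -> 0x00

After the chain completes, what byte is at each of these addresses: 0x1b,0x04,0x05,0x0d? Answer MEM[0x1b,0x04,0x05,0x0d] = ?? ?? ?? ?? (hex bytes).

D0: mem[0x19..0x1d] <- [5b 5f 51 14 72]
D1: mem[0x0a..0x0d] <- [5b 5f 51 14]
D2: mem[0x00..0x04] <- [60 59 5b 5f 51]
query mem[0x1b]=0x51, mem[0x04]=0x51, mem[0x05]=0x5b, mem[0x0d]=0x14

MEM[0x1b,0x04,0x05,0x0d] = 51 51 5b 14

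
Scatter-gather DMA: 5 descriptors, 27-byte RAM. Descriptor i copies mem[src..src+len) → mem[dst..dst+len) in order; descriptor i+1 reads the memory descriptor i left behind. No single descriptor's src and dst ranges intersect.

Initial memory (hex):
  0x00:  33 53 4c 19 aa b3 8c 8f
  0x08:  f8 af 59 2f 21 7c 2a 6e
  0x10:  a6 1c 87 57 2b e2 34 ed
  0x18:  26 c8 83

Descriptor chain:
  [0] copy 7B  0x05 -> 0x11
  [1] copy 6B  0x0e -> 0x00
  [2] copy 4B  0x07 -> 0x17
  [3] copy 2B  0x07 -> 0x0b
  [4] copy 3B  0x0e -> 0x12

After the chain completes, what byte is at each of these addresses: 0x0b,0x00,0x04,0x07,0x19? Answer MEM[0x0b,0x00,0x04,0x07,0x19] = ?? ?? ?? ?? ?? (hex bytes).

MEM[0x0b,0x00,0x04,0x07,0x19] = 8f 2a 8c 8f af

[0] 0x05->0x11 len=7 : b3 8c 8f f8 af 59 2f
[1] 0x0e->0x00 len=6 : 2a 6e a6 b3 8c 8f
[2] 0x07->0x17 len=4 : 8f f8 af 59
[3] 0x07->0x0b len=2 : 8f f8
[4] 0x0e->0x12 len=3 : 2a 6e a6
query mem[0x0b]=0x8f, mem[0x00]=0x2a, mem[0x04]=0x8c, mem[0x07]=0x8f, mem[0x19]=0xaf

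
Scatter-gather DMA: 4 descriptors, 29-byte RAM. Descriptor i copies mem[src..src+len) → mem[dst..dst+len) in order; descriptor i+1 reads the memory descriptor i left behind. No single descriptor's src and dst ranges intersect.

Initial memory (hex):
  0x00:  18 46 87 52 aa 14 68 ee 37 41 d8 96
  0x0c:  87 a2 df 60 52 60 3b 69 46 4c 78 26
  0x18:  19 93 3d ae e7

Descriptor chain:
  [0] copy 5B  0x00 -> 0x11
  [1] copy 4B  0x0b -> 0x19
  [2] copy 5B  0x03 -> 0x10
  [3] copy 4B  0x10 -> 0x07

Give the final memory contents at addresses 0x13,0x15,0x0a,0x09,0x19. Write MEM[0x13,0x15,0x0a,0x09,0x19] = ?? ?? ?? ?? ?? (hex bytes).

MEM[0x13,0x15,0x0a,0x09,0x19] = 68 aa 68 14 96

[0] 0x00->0x11 len=5 : 18 46 87 52 aa
[1] 0x0b->0x19 len=4 : 96 87 a2 df
[2] 0x03->0x10 len=5 : 52 aa 14 68 ee
[3] 0x10->0x07 len=4 : 52 aa 14 68
query mem[0x13]=0x68, mem[0x15]=0xaa, mem[0x0a]=0x68, mem[0x09]=0x14, mem[0x19]=0x96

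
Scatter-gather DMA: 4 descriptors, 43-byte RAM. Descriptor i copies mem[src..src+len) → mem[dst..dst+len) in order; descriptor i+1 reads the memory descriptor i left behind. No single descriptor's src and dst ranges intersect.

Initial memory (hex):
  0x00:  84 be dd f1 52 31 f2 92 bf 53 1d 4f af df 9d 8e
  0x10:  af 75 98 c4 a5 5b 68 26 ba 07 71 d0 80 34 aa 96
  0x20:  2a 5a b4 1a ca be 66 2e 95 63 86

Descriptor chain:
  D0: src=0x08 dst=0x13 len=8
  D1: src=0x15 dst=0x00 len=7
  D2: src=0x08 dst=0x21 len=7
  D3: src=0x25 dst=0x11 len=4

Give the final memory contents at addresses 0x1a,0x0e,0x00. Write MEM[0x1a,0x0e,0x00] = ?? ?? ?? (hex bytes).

D0: mem[0x13..0x1a] <- [bf 53 1d 4f af df 9d 8e]
D1: mem[0x00..0x06] <- [1d 4f af df 9d 8e d0]
D2: mem[0x21..0x27] <- [bf 53 1d 4f af df 9d]
D3: mem[0x11..0x14] <- [af df 9d 95]
query mem[0x1a]=0x8e, mem[0x0e]=0x9d, mem[0x00]=0x1d

MEM[0x1a,0x0e,0x00] = 8e 9d 1d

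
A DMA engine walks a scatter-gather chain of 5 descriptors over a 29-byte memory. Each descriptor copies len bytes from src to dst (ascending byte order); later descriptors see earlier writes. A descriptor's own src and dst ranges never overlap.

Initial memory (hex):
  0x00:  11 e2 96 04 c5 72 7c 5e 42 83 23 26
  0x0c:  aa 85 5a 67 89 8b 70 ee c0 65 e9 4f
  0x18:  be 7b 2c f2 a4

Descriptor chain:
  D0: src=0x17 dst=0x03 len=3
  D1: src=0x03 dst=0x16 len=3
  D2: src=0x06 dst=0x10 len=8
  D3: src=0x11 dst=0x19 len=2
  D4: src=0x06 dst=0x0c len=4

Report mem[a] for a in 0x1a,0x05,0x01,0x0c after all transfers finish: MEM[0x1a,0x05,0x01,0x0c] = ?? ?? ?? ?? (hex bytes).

[0] 0x17->0x03 len=3 : 4f be 7b
[1] 0x03->0x16 len=3 : 4f be 7b
[2] 0x06->0x10 len=8 : 7c 5e 42 83 23 26 aa 85
[3] 0x11->0x19 len=2 : 5e 42
[4] 0x06->0x0c len=4 : 7c 5e 42 83
query mem[0x1a]=0x42, mem[0x05]=0x7b, mem[0x01]=0xe2, mem[0x0c]=0x7c

MEM[0x1a,0x05,0x01,0x0c] = 42 7b e2 7c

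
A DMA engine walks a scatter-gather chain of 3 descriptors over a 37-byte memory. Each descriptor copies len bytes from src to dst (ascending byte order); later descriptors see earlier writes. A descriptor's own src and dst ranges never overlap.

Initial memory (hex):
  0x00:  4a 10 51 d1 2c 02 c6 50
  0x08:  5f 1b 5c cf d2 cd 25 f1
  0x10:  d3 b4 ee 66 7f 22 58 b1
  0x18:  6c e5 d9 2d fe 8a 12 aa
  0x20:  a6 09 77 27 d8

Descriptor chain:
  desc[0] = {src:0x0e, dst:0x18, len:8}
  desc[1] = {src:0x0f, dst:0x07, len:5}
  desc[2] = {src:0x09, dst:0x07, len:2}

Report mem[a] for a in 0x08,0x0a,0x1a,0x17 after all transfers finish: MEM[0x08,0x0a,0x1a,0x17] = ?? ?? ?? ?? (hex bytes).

MEM[0x08,0x0a,0x1a,0x17] = ee ee d3 b1

  after D0: wrote 8B at 0x18 = 25f1d3b4ee667f22
  after D1: wrote 5B at 0x07 = f1d3b4ee66
  after D2: wrote 2B at 0x07 = b4ee
query mem[0x08]=0xee, mem[0x0a]=0xee, mem[0x1a]=0xd3, mem[0x17]=0xb1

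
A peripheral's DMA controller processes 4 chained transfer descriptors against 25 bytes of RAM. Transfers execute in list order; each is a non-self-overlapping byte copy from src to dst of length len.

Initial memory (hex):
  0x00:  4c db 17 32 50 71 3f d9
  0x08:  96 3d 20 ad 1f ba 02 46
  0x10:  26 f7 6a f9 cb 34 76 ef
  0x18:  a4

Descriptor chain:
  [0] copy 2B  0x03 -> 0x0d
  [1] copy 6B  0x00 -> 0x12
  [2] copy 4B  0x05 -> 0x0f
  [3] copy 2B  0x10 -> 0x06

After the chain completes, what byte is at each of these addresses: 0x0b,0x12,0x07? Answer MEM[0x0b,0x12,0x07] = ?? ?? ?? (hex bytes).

MEM[0x0b,0x12,0x07] = ad 96 d9

D0: mem[0x0d..0x0e] <- [32 50]
D1: mem[0x12..0x17] <- [4c db 17 32 50 71]
D2: mem[0x0f..0x12] <- [71 3f d9 96]
D3: mem[0x06..0x07] <- [3f d9]
query mem[0x0b]=0xad, mem[0x12]=0x96, mem[0x07]=0xd9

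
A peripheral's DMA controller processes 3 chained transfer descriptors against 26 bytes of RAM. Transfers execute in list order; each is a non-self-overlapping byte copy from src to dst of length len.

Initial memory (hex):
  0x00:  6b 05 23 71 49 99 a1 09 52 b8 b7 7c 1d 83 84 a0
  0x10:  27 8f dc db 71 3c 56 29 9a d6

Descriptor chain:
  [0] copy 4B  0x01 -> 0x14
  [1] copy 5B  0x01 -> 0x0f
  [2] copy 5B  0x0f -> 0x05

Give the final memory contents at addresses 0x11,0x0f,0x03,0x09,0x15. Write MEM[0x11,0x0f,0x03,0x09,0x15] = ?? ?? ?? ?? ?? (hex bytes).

MEM[0x11,0x0f,0x03,0x09,0x15] = 71 05 71 99 23

D0: mem[0x14..0x17] <- [05 23 71 49]
D1: mem[0x0f..0x13] <- [05 23 71 49 99]
D2: mem[0x05..0x09] <- [05 23 71 49 99]
query mem[0x11]=0x71, mem[0x0f]=0x05, mem[0x03]=0x71, mem[0x09]=0x99, mem[0x15]=0x23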